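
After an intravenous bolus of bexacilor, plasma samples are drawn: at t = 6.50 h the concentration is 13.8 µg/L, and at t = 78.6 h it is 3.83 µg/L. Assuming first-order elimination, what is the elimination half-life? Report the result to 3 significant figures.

39.0 hours

k = ln(C₁/C₂) / (t₂ − t₁) = ln(13.8/3.83) / (78.6 − 6.50)
  = 1.282 / 72.10 = 0.01778 h⁻¹
t½ = ln 2 / k = ln 2 / 0.01778 ≈ 39.0 hours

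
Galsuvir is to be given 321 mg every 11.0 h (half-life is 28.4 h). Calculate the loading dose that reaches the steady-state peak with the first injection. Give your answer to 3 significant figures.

k = ln 2 / 28.4 = 0.02441 h⁻¹
Accumulation ratio R = 1 / (1 − e^(−kτ)) = 1 / (1 − e^(−0.02441×11.0)) = 1 / (1 − 0.7645) = 4.247
Loading dose = maintenance dose × R = 321 × 4.247 ≈ 1360 mg

1360 mg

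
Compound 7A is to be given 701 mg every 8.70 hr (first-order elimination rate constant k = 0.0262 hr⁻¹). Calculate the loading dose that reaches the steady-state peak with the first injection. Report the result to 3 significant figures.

3440 mg

Accumulation ratio R = 1 / (1 − e^(−kτ)) = 1 / (1 − e^(−0.02620×8.70)) = 1 / (1 − 0.7962) = 4.906
Loading dose = maintenance dose × R = 701 × 4.906 ≈ 3440 mg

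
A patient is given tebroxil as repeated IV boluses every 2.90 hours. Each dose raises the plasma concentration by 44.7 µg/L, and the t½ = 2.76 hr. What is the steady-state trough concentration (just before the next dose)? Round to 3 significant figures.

41.7 µg/L

k = ln 2 / 2.76 = 0.2511 hr⁻¹
Fraction remaining after one interval: e^(−kτ) = e^(−0.2511 × 2.90) = 0.4827
R = 1 / (1 − 0.4827) = 1.933
Css,max = 44.7 × 1.933 = 86.41 µg/L
Css,min = Css,max × e^(−kτ) = 86.41 × 0.4827 ≈ 41.7 µg/L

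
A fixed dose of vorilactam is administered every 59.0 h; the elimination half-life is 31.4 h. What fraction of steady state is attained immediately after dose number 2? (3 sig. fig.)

k = ln 2 / 31.4 = 0.02207 h⁻¹
f_n = 1 − e^(−nkτ) = 1 − e^(−2 × 0.02207 × 59.0) = 1 − e^(−2.605) = 1 − 0.07392 ≈ 0.926

0.926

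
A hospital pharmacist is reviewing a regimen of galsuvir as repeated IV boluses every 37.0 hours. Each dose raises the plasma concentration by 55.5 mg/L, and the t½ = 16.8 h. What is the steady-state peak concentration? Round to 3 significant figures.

k = ln 2 / 16.8 = 0.04126 h⁻¹
Fraction remaining after one interval: e^(−kτ) = e^(−0.04126 × 37.0) = 0.2173
R = 1 / (1 − 0.2173) = 1.278
Css,max = 55.5 × 1.278 ≈ 70.9 mg/L

70.9 mg/L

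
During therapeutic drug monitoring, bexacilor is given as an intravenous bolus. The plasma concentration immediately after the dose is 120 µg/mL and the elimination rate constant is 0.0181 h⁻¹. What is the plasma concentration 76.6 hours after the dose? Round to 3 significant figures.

30.0 µg/mL

C(t) = C₀ e^(−kt) = 120 × e^(−0.01810 × 76.6) = 120 × e^(−1.386) = 120 × 0.2500 ≈ 30.0 µg/mL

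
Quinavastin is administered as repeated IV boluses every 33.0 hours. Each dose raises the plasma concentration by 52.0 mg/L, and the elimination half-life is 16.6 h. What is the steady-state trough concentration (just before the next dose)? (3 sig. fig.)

k = ln 2 / 16.6 = 0.04176 h⁻¹
Fraction remaining after one interval: e^(−kτ) = e^(−0.04176 × 33.0) = 0.2521
R = 1 / (1 − 0.2521) = 1.337
Css,max = 52.0 × 1.337 = 69.53 mg/L
Css,min = Css,max × e^(−kτ) = 69.53 × 0.2521 ≈ 17.5 mg/L

17.5 mg/L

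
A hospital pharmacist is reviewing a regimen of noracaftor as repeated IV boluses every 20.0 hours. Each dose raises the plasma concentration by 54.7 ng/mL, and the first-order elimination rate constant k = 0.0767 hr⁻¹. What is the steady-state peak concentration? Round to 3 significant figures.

Fraction remaining after one interval: e^(−kτ) = e^(−0.07670 × 20.0) = 0.2157
R = 1 / (1 − 0.2157) = 1.275
Css,max = 54.7 × 1.275 ≈ 69.7 ng/mL

69.7 ng/mL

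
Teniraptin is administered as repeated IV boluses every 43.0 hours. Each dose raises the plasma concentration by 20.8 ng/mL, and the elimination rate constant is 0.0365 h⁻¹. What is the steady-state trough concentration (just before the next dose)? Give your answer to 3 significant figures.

5.47 ng/mL

Fraction remaining after one interval: e^(−kτ) = e^(−0.03650 × 43.0) = 0.2081
R = 1 / (1 − 0.2081) = 1.263
Css,max = 20.8 × 1.263 = 26.27 ng/mL
Css,min = Css,max × e^(−kτ) = 26.27 × 0.2081 ≈ 5.47 ng/mL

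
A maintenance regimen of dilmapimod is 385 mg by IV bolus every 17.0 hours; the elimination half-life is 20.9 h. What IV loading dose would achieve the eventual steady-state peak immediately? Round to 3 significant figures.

k = ln 2 / 20.9 = 0.03316 h⁻¹
Accumulation ratio R = 1 / (1 − e^(−kτ)) = 1 / (1 − e^(−0.03316×17.0)) = 1 / (1 − 0.5690) = 2.320
Loading dose = maintenance dose × R = 385 × 2.320 ≈ 893 mg

893 mg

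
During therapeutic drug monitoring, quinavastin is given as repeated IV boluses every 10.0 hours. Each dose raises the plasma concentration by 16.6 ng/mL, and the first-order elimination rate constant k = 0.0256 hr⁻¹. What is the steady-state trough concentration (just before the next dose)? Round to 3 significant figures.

56.9 ng/mL

Fraction remaining after one interval: e^(−kτ) = e^(−0.02560 × 10.0) = 0.7741
R = 1 / (1 − 0.7741) = 4.428
Css,max = 16.6 × 4.428 = 73.50 ng/mL
Css,min = Css,max × e^(−kτ) = 73.50 × 0.7741 ≈ 56.9 ng/mL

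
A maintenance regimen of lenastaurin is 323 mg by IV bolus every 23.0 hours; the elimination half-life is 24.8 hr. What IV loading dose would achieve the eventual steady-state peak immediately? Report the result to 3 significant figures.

681 mg

k = ln 2 / 24.8 = 0.02795 hr⁻¹
Accumulation ratio R = 1 / (1 − e^(−kτ)) = 1 / (1 − e^(−0.02795×23.0)) = 1 / (1 − 0.5258) = 2.109
Loading dose = maintenance dose × R = 323 × 2.109 ≈ 681 mg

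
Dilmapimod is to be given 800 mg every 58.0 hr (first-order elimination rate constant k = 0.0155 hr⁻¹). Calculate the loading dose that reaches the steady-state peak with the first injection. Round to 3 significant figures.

Accumulation ratio R = 1 / (1 − e^(−kτ)) = 1 / (1 − e^(−0.01550×58.0)) = 1 / (1 − 0.4070) = 1.686
Loading dose = maintenance dose × R = 800 × 1.686 ≈ 1350 mg

1350 mg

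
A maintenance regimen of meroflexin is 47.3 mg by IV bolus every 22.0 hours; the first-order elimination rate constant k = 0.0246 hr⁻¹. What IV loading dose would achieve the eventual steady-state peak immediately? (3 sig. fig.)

Accumulation ratio R = 1 / (1 − e^(−kτ)) = 1 / (1 − e^(−0.02460×22.0)) = 1 / (1 − 0.5820) = 2.393
Loading dose = maintenance dose × R = 47.3 × 2.393 ≈ 113 mg

113 mg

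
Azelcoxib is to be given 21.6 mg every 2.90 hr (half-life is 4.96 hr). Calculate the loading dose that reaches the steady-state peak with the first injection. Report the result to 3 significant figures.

64.8 mg

k = ln 2 / 4.96 = 0.1397 hr⁻¹
Accumulation ratio R = 1 / (1 − e^(−kτ)) = 1 / (1 − e^(−0.1397×2.90)) = 1 / (1 − 0.6668) = 3.001
Loading dose = maintenance dose × R = 21.6 × 3.001 ≈ 64.8 mg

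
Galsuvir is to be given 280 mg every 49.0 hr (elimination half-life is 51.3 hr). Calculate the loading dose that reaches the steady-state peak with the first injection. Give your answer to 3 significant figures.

578 mg

k = ln 2 / 51.3 = 0.01351 hr⁻¹
Accumulation ratio R = 1 / (1 − e^(−kτ)) = 1 / (1 − e^(−0.01351×49.0)) = 1 / (1 − 0.5158) = 2.065
Loading dose = maintenance dose × R = 280 × 2.065 ≈ 578 mg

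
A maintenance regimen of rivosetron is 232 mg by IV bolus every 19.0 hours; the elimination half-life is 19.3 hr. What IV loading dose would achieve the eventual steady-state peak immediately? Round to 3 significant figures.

k = ln 2 / 19.3 = 0.03591 hr⁻¹
Accumulation ratio R = 1 / (1 − e^(−kτ)) = 1 / (1 − e^(−0.03591×19.0)) = 1 / (1 − 0.5054) = 2.022
Loading dose = maintenance dose × R = 232 × 2.022 ≈ 469 mg

469 mg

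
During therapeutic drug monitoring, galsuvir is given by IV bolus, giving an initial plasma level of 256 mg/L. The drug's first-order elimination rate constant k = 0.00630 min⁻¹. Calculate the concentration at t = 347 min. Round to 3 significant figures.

28.8 mg/L

C(t) = C₀ e^(−kt) = 256 × e^(−0.006300 × 347) = 256 × e^(−2.186) = 256 × 0.1124 ≈ 28.8 mg/L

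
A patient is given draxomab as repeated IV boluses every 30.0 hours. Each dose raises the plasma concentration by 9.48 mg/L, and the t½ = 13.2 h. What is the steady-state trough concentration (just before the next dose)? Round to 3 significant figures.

k = ln 2 / 13.2 = 0.05251 h⁻¹
Fraction remaining after one interval: e^(−kτ) = e^(−0.05251 × 30.0) = 0.2069
R = 1 / (1 − 0.2069) = 1.261
Css,max = 9.48 × 1.261 = 11.95 mg/L
Css,min = Css,max × e^(−kτ) = 11.95 × 0.2069 ≈ 2.47 mg/L

2.47 mg/L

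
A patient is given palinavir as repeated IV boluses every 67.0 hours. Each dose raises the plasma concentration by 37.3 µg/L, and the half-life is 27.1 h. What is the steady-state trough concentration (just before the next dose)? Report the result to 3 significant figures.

8.20 µg/L

k = ln 2 / 27.1 = 0.02558 h⁻¹
Fraction remaining after one interval: e^(−kτ) = e^(−0.02558 × 67.0) = 0.1802
R = 1 / (1 − 0.1802) = 1.220
Css,max = 37.3 × 1.220 = 45.50 µg/L
Css,min = Css,max × e^(−kτ) = 45.50 × 0.1802 ≈ 8.20 µg/L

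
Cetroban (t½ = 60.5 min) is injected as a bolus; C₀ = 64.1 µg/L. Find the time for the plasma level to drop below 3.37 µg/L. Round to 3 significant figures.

257 minutes

k = ln 2 / 60.5 = 0.01146 min⁻¹
C(t) = C₀ e^(−kt)  ⇒  t = ln(C₀/C) / k
t = ln(64.1/3.37) / 0.01146 = 2.946 / 0.01146 ≈ 257 minutes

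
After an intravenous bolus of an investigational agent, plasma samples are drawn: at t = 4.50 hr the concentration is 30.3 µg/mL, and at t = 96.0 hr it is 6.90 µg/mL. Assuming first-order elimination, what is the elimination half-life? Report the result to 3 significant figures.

k = ln(C₁/C₂) / (t₂ − t₁) = ln(30.3/6.90) / (96.0 − 4.50)
  = 1.480 / 91.50 = 0.01617 hr⁻¹
t½ = ln 2 / k = ln 2 / 0.01617 ≈ 42.9 hours

42.9 hours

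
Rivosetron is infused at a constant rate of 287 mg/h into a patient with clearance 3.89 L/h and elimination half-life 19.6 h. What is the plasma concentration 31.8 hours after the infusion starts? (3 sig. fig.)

Css = rate / CL = 287 / 3.89 = 73.78 µg/mL
k = ln 2 / 19.6 = 0.03536 h⁻¹
C(t) = Css (1 − e^(−kt)) = 73.78 × (1 − e^(−1.125)) = 73.78 × 0.6752 ≈ 49.8 µg/mL

49.8 µg/mL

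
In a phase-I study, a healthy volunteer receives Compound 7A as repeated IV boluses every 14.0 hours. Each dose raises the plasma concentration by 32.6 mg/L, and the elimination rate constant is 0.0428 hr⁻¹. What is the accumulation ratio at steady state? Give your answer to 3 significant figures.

Fraction remaining after one interval: e^(−kτ) = e^(−0.04280 × 14.0) = 0.5493
R = 1 / (1 − 0.5493) = 1 / 0.4507 ≈ 2.22

2.22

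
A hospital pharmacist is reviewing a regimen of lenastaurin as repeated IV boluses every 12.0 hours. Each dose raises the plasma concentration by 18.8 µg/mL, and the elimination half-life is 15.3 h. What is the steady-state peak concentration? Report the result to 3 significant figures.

44.8 µg/mL

k = ln 2 / 15.3 = 0.04530 h⁻¹
Fraction remaining after one interval: e^(−kτ) = e^(−0.04530 × 12.0) = 0.5806
R = 1 / (1 − 0.5806) = 2.385
Css,max = 18.8 × 2.385 ≈ 44.8 µg/mL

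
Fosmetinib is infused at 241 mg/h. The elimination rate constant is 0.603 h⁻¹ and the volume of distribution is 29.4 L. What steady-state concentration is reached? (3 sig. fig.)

CL = k · V = 0.603 × 29.4 = 17.73 L/h
Css = rate / CL = 241 / 17.73 ≈ 13.6 mg/L

13.6 mg/L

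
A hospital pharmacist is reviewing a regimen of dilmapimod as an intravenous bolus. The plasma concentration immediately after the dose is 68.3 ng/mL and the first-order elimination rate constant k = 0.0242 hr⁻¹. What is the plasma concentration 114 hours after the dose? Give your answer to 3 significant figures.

C(t) = C₀ e^(−kt) = 68.3 × e^(−0.02420 × 114) = 68.3 × e^(−2.759) = 68.3 × 0.06337 ≈ 4.33 ng/mL

4.33 ng/mL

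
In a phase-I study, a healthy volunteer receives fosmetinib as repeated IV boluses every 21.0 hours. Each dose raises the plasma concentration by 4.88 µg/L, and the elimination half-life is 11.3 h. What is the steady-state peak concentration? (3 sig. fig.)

k = ln 2 / 11.3 = 0.06134 h⁻¹
Fraction remaining after one interval: e^(−kτ) = e^(−0.06134 × 21.0) = 0.2758
R = 1 / (1 − 0.2758) = 1.381
Css,max = 4.88 × 1.381 ≈ 6.74 µg/L

6.74 µg/L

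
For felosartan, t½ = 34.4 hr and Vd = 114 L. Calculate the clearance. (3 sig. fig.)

2.30 L/hr

k = ln 2 / t½ = ln 2 / 34.4 = 0.02015 hr⁻¹
CL = k · V = 0.02015 × 114 ≈ 2.30 L/hr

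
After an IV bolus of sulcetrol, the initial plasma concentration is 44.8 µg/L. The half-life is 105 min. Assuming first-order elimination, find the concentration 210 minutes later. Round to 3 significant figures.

k = ln 2 / 105 = 0.006601 min⁻¹
210 min is 2.000 half-lives, so C = 44.8 × (1/2)^2.000 = 44.8 × 0.2500 ≈ 11.2 µg/L

11.2 µg/L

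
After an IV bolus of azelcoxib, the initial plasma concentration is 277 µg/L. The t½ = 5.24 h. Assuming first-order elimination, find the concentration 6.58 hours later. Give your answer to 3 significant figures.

116 µg/L

k = ln 2 / 5.24 = 0.1323 h⁻¹
6.58 h is 1.256 half-lives, so C = 277 × (1/2)^1.256 = 277 × 0.4188 ≈ 116 µg/L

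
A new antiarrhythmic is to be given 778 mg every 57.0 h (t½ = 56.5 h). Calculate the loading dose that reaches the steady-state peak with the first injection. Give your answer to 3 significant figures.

1550 mg

k = ln 2 / 56.5 = 0.01227 h⁻¹
Accumulation ratio R = 1 / (1 − e^(−kτ)) = 1 / (1 − e^(−0.01227×57.0)) = 1 / (1 − 0.4969) = 1.988
Loading dose = maintenance dose × R = 778 × 1.988 ≈ 1550 mg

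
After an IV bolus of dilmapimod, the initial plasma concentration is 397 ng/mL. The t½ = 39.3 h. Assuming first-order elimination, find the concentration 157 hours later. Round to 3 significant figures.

k = ln 2 / 39.3 = 0.01764 h⁻¹
C(t) = C₀ e^(−kt) = 397 × e^(−0.01764 × 157) = 397 × e^(−2.769) = 397 × 0.06272 ≈ 24.9 ng/mL

24.9 ng/mL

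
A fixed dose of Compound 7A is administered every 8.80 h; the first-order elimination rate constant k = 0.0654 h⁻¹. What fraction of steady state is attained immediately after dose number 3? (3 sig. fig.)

0.822

f_n = 1 − e^(−nkτ) = 1 − e^(−3 × 0.06540 × 8.80) = 1 − e^(−1.727) = 1 − 0.1779 ≈ 0.822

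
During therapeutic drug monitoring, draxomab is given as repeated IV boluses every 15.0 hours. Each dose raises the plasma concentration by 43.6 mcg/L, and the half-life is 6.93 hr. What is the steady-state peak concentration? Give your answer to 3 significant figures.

k = ln 2 / 6.93 = 0.1000 hr⁻¹
Fraction remaining after one interval: e^(−kτ) = e^(−0.1000 × 15.0) = 0.2231
R = 1 / (1 − 0.2231) = 1.287
Css,max = 43.6 × 1.287 ≈ 56.1 mcg/L

56.1 mcg/L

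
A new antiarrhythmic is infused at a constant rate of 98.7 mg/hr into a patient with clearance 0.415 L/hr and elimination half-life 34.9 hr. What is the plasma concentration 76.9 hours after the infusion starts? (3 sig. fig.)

Css = rate / CL = 98.7 / 0.415 = 237.8 mg/L
k = ln 2 / 34.9 = 0.01986 hr⁻¹
C(t) = Css (1 − e^(−kt)) = 237.8 × (1 − e^(−1.527)) = 237.8 × 0.7829 ≈ 186 mg/L

186 mg/L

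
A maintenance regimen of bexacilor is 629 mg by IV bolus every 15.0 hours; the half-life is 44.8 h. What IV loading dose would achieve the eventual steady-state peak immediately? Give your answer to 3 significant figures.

k = ln 2 / 44.8 = 0.01547 h⁻¹
Accumulation ratio R = 1 / (1 − e^(−kτ)) = 1 / (1 − e^(−0.01547×15.0)) = 1 / (1 − 0.7929) = 4.828
Loading dose = maintenance dose × R = 629 × 4.828 ≈ 3040 mg

3040 mg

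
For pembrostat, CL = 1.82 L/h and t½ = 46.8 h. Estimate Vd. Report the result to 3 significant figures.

k = ln 2 / t½ = ln 2 / 46.8 = 0.01481 h⁻¹
V = CL / k = 1.82 / 0.01481 ≈ 123 L

123 L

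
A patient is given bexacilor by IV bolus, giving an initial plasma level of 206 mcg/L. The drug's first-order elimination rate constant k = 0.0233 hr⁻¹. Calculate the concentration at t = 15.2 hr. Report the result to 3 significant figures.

C(t) = C₀ e^(−kt) = 206 × e^(−0.02330 × 15.2) = 206 × e^(−0.3542) = 206 × 0.7018 ≈ 145 mcg/L

145 mcg/L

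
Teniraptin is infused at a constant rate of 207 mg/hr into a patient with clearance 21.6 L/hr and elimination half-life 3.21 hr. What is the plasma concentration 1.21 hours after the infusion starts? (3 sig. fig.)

Css = rate / CL = 207 / 21.6 = 9.583 mg/L
k = ln 2 / 3.21 = 0.2159 hr⁻¹
C(t) = Css (1 − e^(−kt)) = 9.583 × (1 − e^(−0.2613)) = 9.583 × 0.2299 ≈ 2.20 mg/L

2.20 mg/L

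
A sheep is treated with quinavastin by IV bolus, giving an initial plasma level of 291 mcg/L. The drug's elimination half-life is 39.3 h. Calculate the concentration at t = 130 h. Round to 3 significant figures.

29.4 mcg/L

k = ln 2 / 39.3 = 0.01764 h⁻¹
130 h is 3.308 half-lives, so C = 291 × (1/2)^3.308 = 291 × 0.1010 ≈ 29.4 mcg/L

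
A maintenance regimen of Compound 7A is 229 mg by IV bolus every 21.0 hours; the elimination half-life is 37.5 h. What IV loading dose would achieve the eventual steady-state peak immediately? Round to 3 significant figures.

712 mg

k = ln 2 / 37.5 = 0.01848 h⁻¹
Accumulation ratio R = 1 / (1 − e^(−kτ)) = 1 / (1 − e^(−0.01848×21.0)) = 1 / (1 − 0.6783) = 3.109
Loading dose = maintenance dose × R = 229 × 3.109 ≈ 712 mg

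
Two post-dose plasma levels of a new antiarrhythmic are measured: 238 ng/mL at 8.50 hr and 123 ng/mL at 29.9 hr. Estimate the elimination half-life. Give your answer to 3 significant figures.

22.5 hours

k = ln(C₁/C₂) / (t₂ − t₁) = ln(238/123) / (29.9 − 8.50)
  = 0.6601 / 21.40 = 0.03085 hr⁻¹
t½ = ln 2 / k = ln 2 / 0.03085 ≈ 22.5 hours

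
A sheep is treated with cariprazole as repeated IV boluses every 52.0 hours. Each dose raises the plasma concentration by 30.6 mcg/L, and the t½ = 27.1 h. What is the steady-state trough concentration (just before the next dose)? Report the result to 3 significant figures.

11.0 mcg/L

k = ln 2 / 27.1 = 0.02558 h⁻¹
Fraction remaining after one interval: e^(−kτ) = e^(−0.02558 × 52.0) = 0.2645
R = 1 / (1 − 0.2645) = 1.360
Css,max = 30.6 × 1.360 = 41.60 mcg/L
Css,min = Css,max × e^(−kτ) = 41.60 × 0.2645 ≈ 11.0 mcg/L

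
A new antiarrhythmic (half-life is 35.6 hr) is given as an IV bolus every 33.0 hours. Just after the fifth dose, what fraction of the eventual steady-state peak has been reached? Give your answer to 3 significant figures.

k = ln 2 / 35.6 = 0.01947 hr⁻¹
f_n = 1 − e^(−nkτ) = 1 − e^(−5 × 0.01947 × 33.0) = 1 − e^(−3.213) = 1 − 0.04025 ≈ 0.960

0.960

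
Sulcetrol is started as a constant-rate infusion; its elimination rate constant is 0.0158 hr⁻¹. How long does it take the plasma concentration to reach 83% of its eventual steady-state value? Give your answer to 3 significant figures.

f = 1 − e^(−kt)  ⇒  t = −ln(1 − f) / k
t = −ln(1 − 0.83) / 0.01580 = 1.772 / 0.01580 ≈ 112 hours

112 hours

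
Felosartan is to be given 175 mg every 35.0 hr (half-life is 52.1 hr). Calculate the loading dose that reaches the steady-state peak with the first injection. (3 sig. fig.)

470 mg

k = ln 2 / 52.1 = 0.01330 hr⁻¹
Accumulation ratio R = 1 / (1 − e^(−kτ)) = 1 / (1 − e^(−0.01330×35.0)) = 1 / (1 − 0.6277) = 2.686
Loading dose = maintenance dose × R = 175 × 2.686 ≈ 470 mg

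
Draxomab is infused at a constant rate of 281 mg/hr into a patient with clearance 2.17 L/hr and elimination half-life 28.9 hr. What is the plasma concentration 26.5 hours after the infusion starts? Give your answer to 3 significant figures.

60.9 mg/L

Css = rate / CL = 281 / 2.17 = 129.5 mg/L
k = ln 2 / 28.9 = 0.02398 hr⁻¹
C(t) = Css (1 − e^(−kt)) = 129.5 × (1 − e^(−0.6356)) = 129.5 × 0.4704 ≈ 60.9 mg/L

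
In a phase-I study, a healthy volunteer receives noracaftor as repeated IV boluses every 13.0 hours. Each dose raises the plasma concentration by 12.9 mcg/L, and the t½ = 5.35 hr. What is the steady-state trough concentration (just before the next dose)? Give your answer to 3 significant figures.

k = ln 2 / 5.35 = 0.1296 hr⁻¹
Fraction remaining after one interval: e^(−kτ) = e^(−0.1296 × 13.0) = 0.1856
R = 1 / (1 − 0.1856) = 1.228
Css,max = 12.9 × 1.228 = 15.84 mcg/L
Css,min = Css,max × e^(−kτ) = 15.84 × 0.1856 ≈ 2.94 mcg/L

2.94 mcg/L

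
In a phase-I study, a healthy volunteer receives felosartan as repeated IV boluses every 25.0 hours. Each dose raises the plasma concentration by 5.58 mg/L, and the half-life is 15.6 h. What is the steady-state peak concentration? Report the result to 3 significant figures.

k = ln 2 / 15.6 = 0.04443 h⁻¹
Fraction remaining after one interval: e^(−kτ) = e^(−0.04443 × 25.0) = 0.3293
R = 1 / (1 − 0.3293) = 1.491
Css,max = 5.58 × 1.491 ≈ 8.32 mg/L

8.32 mg/L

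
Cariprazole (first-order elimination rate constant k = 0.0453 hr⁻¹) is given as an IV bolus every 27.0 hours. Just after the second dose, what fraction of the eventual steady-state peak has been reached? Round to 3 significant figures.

0.913

f_n = 1 − e^(−nkτ) = 1 − e^(−2 × 0.04530 × 27.0) = 1 − e^(−2.446) = 1 − 0.08662 ≈ 0.913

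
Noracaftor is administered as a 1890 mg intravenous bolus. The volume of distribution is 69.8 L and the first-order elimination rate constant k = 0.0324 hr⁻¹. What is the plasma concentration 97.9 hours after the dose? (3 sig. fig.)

C₀ = dose / V = 1890 / 69.8 = 27.08 µg/mL
C(t) = C₀ e^(−kt) = 27.08 × e^(−0.03240 × 97.9) = 27.08 × e^(−3.172) = 27.08 × 0.04192 ≈ 1.14 µg/mL

1.14 µg/mL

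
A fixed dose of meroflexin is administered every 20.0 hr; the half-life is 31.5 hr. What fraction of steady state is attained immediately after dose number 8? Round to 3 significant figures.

k = ln 2 / 31.5 = 0.02200 hr⁻¹
f_n = 1 − e^(−nkτ) = 1 − e^(−8 × 0.02200 × 20.0) = 1 − e^(−3.521) = 1 − 0.02958 ≈ 0.970

0.970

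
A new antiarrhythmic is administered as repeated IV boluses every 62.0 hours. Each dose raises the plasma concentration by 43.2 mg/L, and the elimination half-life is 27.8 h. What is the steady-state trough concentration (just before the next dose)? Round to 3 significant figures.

k = ln 2 / 27.8 = 0.02493 h⁻¹
Fraction remaining after one interval: e^(−kτ) = e^(−0.02493 × 62.0) = 0.2131
R = 1 / (1 − 0.2131) = 1.271
Css,max = 43.2 × 1.271 = 54.90 mg/L
Css,min = Css,max × e^(−kτ) = 54.90 × 0.2131 ≈ 11.7 mg/L

11.7 mg/L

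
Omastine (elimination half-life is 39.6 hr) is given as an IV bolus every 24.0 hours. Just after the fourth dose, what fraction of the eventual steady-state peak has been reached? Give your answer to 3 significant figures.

k = ln 2 / 39.6 = 0.01750 hr⁻¹
f_n = 1 − e^(−nkτ) = 1 − e^(−4 × 0.01750 × 24.0) = 1 − e^(−1.680) = 1 − 0.1863 ≈ 0.814

0.814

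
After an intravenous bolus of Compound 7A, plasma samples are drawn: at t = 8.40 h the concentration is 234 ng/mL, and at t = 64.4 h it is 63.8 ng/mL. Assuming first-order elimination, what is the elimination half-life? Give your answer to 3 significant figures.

29.9 hours

k = ln(C₁/C₂) / (t₂ − t₁) = ln(234/63.8) / (64.4 − 8.40)
  = 1.300 / 56.00 = 0.02321 h⁻¹
t½ = ln 2 / k = ln 2 / 0.02321 ≈ 29.9 hours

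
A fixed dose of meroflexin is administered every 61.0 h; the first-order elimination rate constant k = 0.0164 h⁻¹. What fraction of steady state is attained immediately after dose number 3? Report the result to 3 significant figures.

f_n = 1 − e^(−nkτ) = 1 − e^(−3 × 0.01640 × 61.0) = 1 − e^(−3.001) = 1 − 0.04973 ≈ 0.950

0.950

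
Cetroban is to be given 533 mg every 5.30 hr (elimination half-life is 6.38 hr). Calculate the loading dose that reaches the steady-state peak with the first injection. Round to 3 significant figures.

1220 mg

k = ln 2 / 6.38 = 0.1086 hr⁻¹
Accumulation ratio R = 1 / (1 − e^(−kτ)) = 1 / (1 − e^(−0.1086×5.30)) = 1 / (1 − 0.5622) = 2.284
Loading dose = maintenance dose × R = 533 × 2.284 ≈ 1220 mg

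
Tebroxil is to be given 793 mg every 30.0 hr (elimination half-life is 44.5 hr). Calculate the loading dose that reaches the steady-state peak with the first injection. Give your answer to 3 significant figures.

2120 mg

k = ln 2 / 44.5 = 0.01558 hr⁻¹
Accumulation ratio R = 1 / (1 − e^(−kτ)) = 1 / (1 − e^(−0.01558×30.0)) = 1 / (1 − 0.6267) = 2.679
Loading dose = maintenance dose × R = 793 × 2.679 ≈ 2120 mg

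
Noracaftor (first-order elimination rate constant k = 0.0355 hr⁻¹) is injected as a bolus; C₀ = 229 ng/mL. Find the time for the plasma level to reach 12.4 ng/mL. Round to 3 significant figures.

82.1 hours

C(t) = C₀ e^(−kt)  ⇒  t = ln(C₀/C) / k
t = ln(229/12.4) / 0.03550 = 2.916 / 0.03550 ≈ 82.1 hours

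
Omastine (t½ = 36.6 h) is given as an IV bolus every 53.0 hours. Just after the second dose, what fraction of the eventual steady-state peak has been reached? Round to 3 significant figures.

k = ln 2 / 36.6 = 0.01894 h⁻¹
f_n = 1 − e^(−nkτ) = 1 − e^(−2 × 0.01894 × 53.0) = 1 − e^(−2.007) = 1 − 0.1343 ≈ 0.866

0.866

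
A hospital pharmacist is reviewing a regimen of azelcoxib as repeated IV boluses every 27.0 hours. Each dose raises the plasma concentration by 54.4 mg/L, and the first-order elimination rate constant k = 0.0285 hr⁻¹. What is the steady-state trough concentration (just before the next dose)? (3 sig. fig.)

46.9 mg/L

Fraction remaining after one interval: e^(−kτ) = e^(−0.02850 × 27.0) = 0.4632
R = 1 / (1 − 0.4632) = 1.863
Css,max = 54.4 × 1.863 = 101.3 mg/L
Css,min = Css,max × e^(−kτ) = 101.3 × 0.4632 ≈ 46.9 mg/L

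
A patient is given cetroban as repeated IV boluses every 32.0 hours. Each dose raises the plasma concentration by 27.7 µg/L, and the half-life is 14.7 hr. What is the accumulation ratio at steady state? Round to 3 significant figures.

1.28

k = ln 2 / 14.7 = 0.04715 hr⁻¹
Fraction remaining after one interval: e^(−kτ) = e^(−0.04715 × 32.0) = 0.2212
R = 1 / (1 − 0.2212) = 1 / 0.7788 ≈ 1.28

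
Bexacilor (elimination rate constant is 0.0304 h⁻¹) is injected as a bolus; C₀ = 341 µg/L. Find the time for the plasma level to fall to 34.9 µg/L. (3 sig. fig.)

75.0 hours

C(t) = C₀ e^(−kt)  ⇒  t = ln(C₀/C) / k
t = ln(341/34.9) / 0.03040 = 2.279 / 0.03040 ≈ 75.0 hours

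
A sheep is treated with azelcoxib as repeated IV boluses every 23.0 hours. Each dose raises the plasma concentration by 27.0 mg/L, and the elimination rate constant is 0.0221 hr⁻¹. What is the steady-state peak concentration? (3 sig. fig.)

Fraction remaining after one interval: e^(−kτ) = e^(−0.02210 × 23.0) = 0.6015
R = 1 / (1 − 0.6015) = 2.510
Css,max = 27.0 × 2.510 ≈ 67.8 mg/L

67.8 mg/L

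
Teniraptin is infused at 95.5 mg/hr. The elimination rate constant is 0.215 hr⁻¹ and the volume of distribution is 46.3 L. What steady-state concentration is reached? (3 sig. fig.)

CL = k · V = 0.215 × 46.3 = 9.954 L/hr
Css = rate / CL = 95.5 / 9.954 ≈ 9.59 µg/mL

9.59 µg/mL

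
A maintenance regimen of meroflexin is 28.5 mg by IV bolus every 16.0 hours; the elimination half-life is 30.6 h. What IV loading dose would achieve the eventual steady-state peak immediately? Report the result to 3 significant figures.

k = ln 2 / 30.6 = 0.02265 h⁻¹
Accumulation ratio R = 1 / (1 − e^(−kτ)) = 1 / (1 − e^(−0.02265×16.0)) = 1 / (1 − 0.6960) = 3.289
Loading dose = maintenance dose × R = 28.5 × 3.289 ≈ 93.7 mg

93.7 mg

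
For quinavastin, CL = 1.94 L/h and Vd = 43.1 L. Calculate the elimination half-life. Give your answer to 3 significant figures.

15.4 hours

k = CL / V = 1.94 / 43.1 = 0.04501 h⁻¹
t½ = ln 2 / k = ln 2 / 0.04501 ≈ 15.4 hours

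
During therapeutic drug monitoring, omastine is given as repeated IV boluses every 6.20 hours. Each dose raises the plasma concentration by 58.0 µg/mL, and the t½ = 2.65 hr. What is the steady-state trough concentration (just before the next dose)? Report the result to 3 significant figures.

k = ln 2 / 2.65 = 0.2616 hr⁻¹
Fraction remaining after one interval: e^(−kτ) = e^(−0.2616 × 6.20) = 0.1976
R = 1 / (1 − 0.1976) = 1.246
Css,max = 58.0 × 1.246 = 72.28 µg/mL
Css,min = Css,max × e^(−kτ) = 72.28 × 0.1976 ≈ 14.3 µg/mL

14.3 µg/mL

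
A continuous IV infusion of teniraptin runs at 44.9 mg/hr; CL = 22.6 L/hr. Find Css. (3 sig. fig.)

Css = infusion rate / CL = 44.9 / 22.6 ≈ 1.99 µg/mL

1.99 µg/mL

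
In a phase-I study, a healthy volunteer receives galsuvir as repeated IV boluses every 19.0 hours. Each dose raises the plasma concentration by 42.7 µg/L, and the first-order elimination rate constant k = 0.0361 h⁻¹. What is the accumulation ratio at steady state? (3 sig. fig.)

Fraction remaining after one interval: e^(−kτ) = e^(−0.03610 × 19.0) = 0.5036
R = 1 / (1 − 0.5036) = 1 / 0.4964 ≈ 2.01

2.01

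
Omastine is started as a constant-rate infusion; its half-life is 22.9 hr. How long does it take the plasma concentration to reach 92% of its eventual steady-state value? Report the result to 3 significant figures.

83.4 hours

k = ln 2 / 22.9 = 0.03027 hr⁻¹
f = 1 − e^(−kt)  ⇒  t = −ln(1 − f) / k
t = −ln(1 − 0.92) / 0.03027 = 2.526 / 0.03027 ≈ 83.4 hours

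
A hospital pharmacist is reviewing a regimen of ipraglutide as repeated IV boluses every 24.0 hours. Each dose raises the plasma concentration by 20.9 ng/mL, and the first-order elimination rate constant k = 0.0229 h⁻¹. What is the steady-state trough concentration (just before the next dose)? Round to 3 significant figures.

28.5 ng/mL

Fraction remaining after one interval: e^(−kτ) = e^(−0.02290 × 24.0) = 0.5772
R = 1 / (1 − 0.5772) = 2.365
Css,max = 20.9 × 2.365 = 49.43 ng/mL
Css,min = Css,max × e^(−kτ) = 49.43 × 0.5772 ≈ 28.5 ng/mL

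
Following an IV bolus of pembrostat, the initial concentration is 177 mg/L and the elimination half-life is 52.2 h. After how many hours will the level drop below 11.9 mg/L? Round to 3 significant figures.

k = ln 2 / 52.2 = 0.01328 h⁻¹
C(t) = C₀ e^(−kt)  ⇒  t = ln(C₀/C) / k
t = ln(177/11.9) / 0.01328 = 2.700 / 0.01328 ≈ 203 hours

203 hours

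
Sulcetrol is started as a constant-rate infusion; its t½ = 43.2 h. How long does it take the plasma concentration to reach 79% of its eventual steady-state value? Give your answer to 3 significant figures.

97.3 hours

k = ln 2 / 43.2 = 0.01605 h⁻¹
f = 1 − e^(−kt)  ⇒  t = −ln(1 − f) / k
t = −ln(1 − 0.79) / 0.01605 = 1.561 / 0.01605 ≈ 97.3 hours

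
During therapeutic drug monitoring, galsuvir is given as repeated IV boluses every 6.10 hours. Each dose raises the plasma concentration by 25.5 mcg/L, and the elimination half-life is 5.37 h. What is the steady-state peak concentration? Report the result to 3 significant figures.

46.8 mcg/L

k = ln 2 / 5.37 = 0.1291 h⁻¹
Fraction remaining after one interval: e^(−kτ) = e^(−0.1291 × 6.10) = 0.4550
R = 1 / (1 − 0.4550) = 1.835
Css,max = 25.5 × 1.835 ≈ 46.8 mcg/L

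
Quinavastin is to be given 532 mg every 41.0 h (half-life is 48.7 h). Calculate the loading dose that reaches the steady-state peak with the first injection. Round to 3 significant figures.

1200 mg

k = ln 2 / 48.7 = 0.01423 h⁻¹
Accumulation ratio R = 1 / (1 − e^(−kτ)) = 1 / (1 − e^(−0.01423×41.0)) = 1 / (1 − 0.5579) = 2.262
Loading dose = maintenance dose × R = 532 × 2.262 ≈ 1200 mg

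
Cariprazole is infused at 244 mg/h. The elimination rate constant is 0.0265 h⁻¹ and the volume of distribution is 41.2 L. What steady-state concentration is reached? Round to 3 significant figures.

CL = k · V = 0.0265 × 41.2 = 1.092 L/h
Css = rate / CL = 244 / 1.092 ≈ 223 mg/L

223 mg/L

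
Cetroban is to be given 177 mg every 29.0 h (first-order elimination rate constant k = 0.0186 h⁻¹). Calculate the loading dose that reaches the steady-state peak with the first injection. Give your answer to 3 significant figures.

425 mg

Accumulation ratio R = 1 / (1 − e^(−kτ)) = 1 / (1 − e^(−0.01860×29.0)) = 1 / (1 − 0.5831) = 2.399
Loading dose = maintenance dose × R = 177 × 2.399 ≈ 425 mg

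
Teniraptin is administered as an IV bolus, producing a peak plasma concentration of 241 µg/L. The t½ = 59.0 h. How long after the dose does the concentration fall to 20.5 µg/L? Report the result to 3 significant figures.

210 hours

k = ln 2 / 59.0 = 0.01175 h⁻¹
C(t) = C₀ e^(−kt)  ⇒  t = ln(C₀/C) / k
t = ln(241/20.5) / 0.01175 = 2.464 / 0.01175 ≈ 210 hours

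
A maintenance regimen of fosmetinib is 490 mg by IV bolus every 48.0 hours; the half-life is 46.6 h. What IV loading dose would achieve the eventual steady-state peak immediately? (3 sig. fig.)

960 mg

k = ln 2 / 46.6 = 0.01487 h⁻¹
Accumulation ratio R = 1 / (1 − e^(−kτ)) = 1 / (1 − e^(−0.01487×48.0)) = 1 / (1 − 0.4897) = 1.960
Loading dose = maintenance dose × R = 490 × 1.960 ≈ 960 mg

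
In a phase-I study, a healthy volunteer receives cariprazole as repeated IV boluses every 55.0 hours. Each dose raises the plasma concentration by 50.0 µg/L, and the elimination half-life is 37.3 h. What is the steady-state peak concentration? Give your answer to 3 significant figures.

78.1 µg/L

k = ln 2 / 37.3 = 0.01858 h⁻¹
Fraction remaining after one interval: e^(−kτ) = e^(−0.01858 × 55.0) = 0.3599
R = 1 / (1 − 0.3599) = 1.562
Css,max = 50.0 × 1.562 ≈ 78.1 µg/L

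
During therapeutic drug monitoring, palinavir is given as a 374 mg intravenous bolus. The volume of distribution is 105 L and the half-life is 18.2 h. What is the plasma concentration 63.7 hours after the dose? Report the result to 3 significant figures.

C₀ = dose / V = 374 / 105 = 3.562 µg/mL
k = ln 2 / 18.2 = 0.03809 h⁻¹
C(t) = C₀ e^(−kt) = 3.562 × e^(−0.03809 × 63.7) = 3.562 × e^(−2.426) = 3.562 × 0.08839 ≈ 0.315 µg/mL

0.315 µg/mL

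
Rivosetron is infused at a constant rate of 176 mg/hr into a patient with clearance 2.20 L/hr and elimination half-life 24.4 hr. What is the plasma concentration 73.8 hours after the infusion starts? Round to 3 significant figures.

Css = rate / CL = 176 / 2.20 = 80.00 mg/L
k = ln 2 / 24.4 = 0.02841 hr⁻¹
C(t) = Css (1 − e^(−kt)) = 80.00 × (1 − e^(−2.096)) = 80.00 × 0.8771 ≈ 70.2 mg/L

70.2 mg/L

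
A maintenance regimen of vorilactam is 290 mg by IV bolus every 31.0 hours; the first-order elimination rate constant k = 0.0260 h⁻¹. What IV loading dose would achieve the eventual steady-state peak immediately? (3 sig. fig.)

Accumulation ratio R = 1 / (1 − e^(−kτ)) = 1 / (1 − e^(−0.02600×31.0)) = 1 / (1 − 0.4466) = 1.807
Loading dose = maintenance dose × R = 290 × 1.807 ≈ 524 mg

524 mg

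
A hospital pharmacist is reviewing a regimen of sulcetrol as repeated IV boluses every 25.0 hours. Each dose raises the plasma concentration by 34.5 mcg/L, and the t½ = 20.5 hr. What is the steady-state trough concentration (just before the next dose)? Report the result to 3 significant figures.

26.0 mcg/L

k = ln 2 / 20.5 = 0.03381 hr⁻¹
Fraction remaining after one interval: e^(−kτ) = e^(−0.03381 × 25.0) = 0.4294
R = 1 / (1 − 0.4294) = 1.753
Css,max = 34.5 × 1.753 = 60.47 mcg/L
Css,min = Css,max × e^(−kτ) = 60.47 × 0.4294 ≈ 26.0 mcg/L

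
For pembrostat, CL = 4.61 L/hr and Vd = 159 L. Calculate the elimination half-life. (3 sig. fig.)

k = CL / V = 4.61 / 159 = 0.02899 hr⁻¹
t½ = ln 2 / k = ln 2 / 0.02899 ≈ 23.9 hours

23.9 hours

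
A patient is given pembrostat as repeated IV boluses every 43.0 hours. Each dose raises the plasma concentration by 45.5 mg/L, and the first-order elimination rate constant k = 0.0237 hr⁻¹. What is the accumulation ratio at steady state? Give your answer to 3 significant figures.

1.56

Fraction remaining after one interval: e^(−kτ) = e^(−0.02370 × 43.0) = 0.3609
R = 1 / (1 − 0.3609) = 1 / 0.6391 ≈ 1.56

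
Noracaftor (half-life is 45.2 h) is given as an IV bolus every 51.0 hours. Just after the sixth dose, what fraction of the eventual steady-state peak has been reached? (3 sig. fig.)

k = ln 2 / 45.2 = 0.01534 h⁻¹
f_n = 1 − e^(−nkτ) = 1 − e^(−6 × 0.01534 × 51.0) = 1 − e^(−4.693) = 1 − 0.009163 ≈ 0.991

0.991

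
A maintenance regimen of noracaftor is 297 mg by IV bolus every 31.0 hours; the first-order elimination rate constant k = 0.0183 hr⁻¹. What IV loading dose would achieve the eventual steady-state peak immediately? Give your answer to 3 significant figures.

Accumulation ratio R = 1 / (1 − e^(−kτ)) = 1 / (1 − e^(−0.01830×31.0)) = 1 / (1 − 0.5671) = 2.310
Loading dose = maintenance dose × R = 297 × 2.310 ≈ 686 mg

686 mg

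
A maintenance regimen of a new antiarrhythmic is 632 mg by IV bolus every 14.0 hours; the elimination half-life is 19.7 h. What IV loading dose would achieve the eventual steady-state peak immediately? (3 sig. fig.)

k = ln 2 / 19.7 = 0.03519 h⁻¹
Accumulation ratio R = 1 / (1 − e^(−kτ)) = 1 / (1 − e^(−0.03519×14.0)) = 1 / (1 − 0.6110) = 2.571
Loading dose = maintenance dose × R = 632 × 2.571 ≈ 1620 mg

1620 mg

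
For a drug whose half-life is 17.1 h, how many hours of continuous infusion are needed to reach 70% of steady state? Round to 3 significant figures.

k = ln 2 / 17.1 = 0.04053 h⁻¹
f = 1 − e^(−kt)  ⇒  t = −ln(1 − f) / k
t = −ln(1 − 0.7) / 0.04053 = 1.204 / 0.04053 ≈ 29.7 hours

29.7 hours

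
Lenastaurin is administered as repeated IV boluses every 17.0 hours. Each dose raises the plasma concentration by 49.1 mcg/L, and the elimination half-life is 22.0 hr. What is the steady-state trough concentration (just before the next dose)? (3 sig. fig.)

k = ln 2 / 22.0 = 0.03151 hr⁻¹
Fraction remaining after one interval: e^(−kτ) = e^(−0.03151 × 17.0) = 0.5853
R = 1 / (1 − 0.5853) = 2.411
Css,max = 49.1 × 2.411 = 118.4 mcg/L
Css,min = Css,max × e^(−kτ) = 118.4 × 0.5853 ≈ 69.3 mcg/L

69.3 mcg/L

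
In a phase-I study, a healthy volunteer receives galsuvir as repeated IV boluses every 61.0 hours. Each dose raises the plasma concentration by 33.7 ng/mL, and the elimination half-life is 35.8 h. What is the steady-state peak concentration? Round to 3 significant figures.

48.6 ng/mL

k = ln 2 / 35.8 = 0.01936 h⁻¹
Fraction remaining after one interval: e^(−kτ) = e^(−0.01936 × 61.0) = 0.3070
R = 1 / (1 − 0.3070) = 1.443
Css,max = 33.7 × 1.443 ≈ 48.6 ng/mL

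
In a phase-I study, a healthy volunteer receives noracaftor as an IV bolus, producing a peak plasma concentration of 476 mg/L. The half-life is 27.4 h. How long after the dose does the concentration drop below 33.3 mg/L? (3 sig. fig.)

k = ln 2 / 27.4 = 0.02530 h⁻¹
C(t) = C₀ e^(−kt)  ⇒  t = ln(C₀/C) / k
t = ln(476/33.3) / 0.02530 = 2.660 / 0.02530 ≈ 105 hours

105 hours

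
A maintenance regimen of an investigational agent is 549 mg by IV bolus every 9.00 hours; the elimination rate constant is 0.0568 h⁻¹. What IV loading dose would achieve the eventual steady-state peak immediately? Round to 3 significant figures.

1370 mg

Accumulation ratio R = 1 / (1 − e^(−kτ)) = 1 / (1 − e^(−0.05680×9.00)) = 1 / (1 − 0.5998) = 2.499
Loading dose = maintenance dose × R = 549 × 2.499 ≈ 1370 mg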